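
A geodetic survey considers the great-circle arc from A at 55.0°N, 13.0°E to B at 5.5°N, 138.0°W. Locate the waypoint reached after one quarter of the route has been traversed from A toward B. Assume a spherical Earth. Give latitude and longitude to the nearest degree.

Write both endpoints as unit vectors p₁, p₂ with components (cos φ cos λ, cos φ sin λ, sin φ).
The central angle between the endpoints is δ = arccos(p₁·p₂) ≈ 2.005 rad (114.9°).
Interpolate at f = 1/4 with slerp weights a = sin((1−f)δ)/sin δ ≈ 1.100, b = sin(fδ)/sin δ ≈ 0.530.
p = a·p₁ + b·p₂ ≈ (0.223, -0.211, 0.952); φ = arcsin(p_z) ≈ 72.13°, λ = atan2(p_y, p_x) ≈ -43.43°.

≈ 72°N, 43°W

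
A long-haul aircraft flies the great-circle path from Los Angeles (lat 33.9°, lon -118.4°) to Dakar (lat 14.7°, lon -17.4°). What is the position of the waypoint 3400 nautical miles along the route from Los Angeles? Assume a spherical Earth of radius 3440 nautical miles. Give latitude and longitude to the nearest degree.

Write both endpoints as unit vectors p₁, p₂ with components (cos φ cos λ, cos φ sin λ, sin φ).
The central angle between the endpoints is δ = arccos(p₁·p₂) ≈ 1.582 rad (90.7°). The total great-circle distance is δ·R ≈ 1.582 × 3440 ≈ 5444 nmi, so the target fraction is f = 3400/5444 ≈ 0.625.
Interpolate at f ≈ 0.625 with slerp weights a = sin((1−f)δ)/sin δ ≈ 0.560, b = sin(fδ)/sin δ ≈ 0.835.
p = a·p₁ + b·p₂ ≈ (0.550, -0.650, 0.524); φ = arcsin(p_z) ≈ 31.61°, λ = atan2(p_y, p_x) ≈ -49.78°.

≈ lat 32°, lon -50°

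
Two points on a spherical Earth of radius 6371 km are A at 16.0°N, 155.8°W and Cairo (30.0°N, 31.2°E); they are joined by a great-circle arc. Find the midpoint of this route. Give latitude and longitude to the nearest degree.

≈ 79°N, 158°E

The haversine formula gives a central angle δ ≈ 2.330 rad (133.5°) between the endpoints.
Interpolate at f = 1/2 with slerp weights a = sin((1−f)δ)/sin δ ≈ 1.267, b = sin(fδ)/sin δ ≈ 1.267.
p = a·p₁ + b·p₂ ≈ (-0.172, 0.069, 0.983); φ = arcsin(p_z) ≈ 79.30°, λ = atan2(p_y, p_x) ≈ 158.14°.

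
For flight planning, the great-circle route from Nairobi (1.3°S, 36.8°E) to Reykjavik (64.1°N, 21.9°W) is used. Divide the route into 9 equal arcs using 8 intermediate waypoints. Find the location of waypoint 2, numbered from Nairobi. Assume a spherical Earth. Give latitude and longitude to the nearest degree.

Convert each endpoint to a unit vector on the sphere (x = cos φ cos λ, y = cos φ sin λ, z = sin φ).
The central angle between the endpoints is δ = arccos(p₁·p₂) ≈ 1.363 rad (78.1°).
Interpolate at f = 2/9 with slerp weights a = sin((1−f)δ)/sin δ ≈ 0.892, b = sin(fδ)/sin δ ≈ 0.305.
p = a·p₁ + b·p₂ ≈ (0.837, 0.484, 0.254); φ = arcsin(p_z) ≈ 14.71°, λ = atan2(p_y, p_x) ≈ 30.05°.

≈ 15°N, 30°E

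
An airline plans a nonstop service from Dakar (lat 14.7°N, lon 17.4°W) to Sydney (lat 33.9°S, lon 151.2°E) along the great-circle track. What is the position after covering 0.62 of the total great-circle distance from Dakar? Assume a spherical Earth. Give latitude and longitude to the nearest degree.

≈ lat 63°S, lon 61°E

Write both endpoints as unit vectors p₁, p₂ with components (cos φ cos λ, cos φ sin λ, sin φ).
The central angle between the endpoints is δ = arccos(p₁·p₂) ≈ 2.761 rad (158.2°).
Interpolate at f = 0.62 with slerp weights a = sin((1−f)δ)/sin δ ≈ 2.336, b = sin(fδ)/sin δ ≈ 2.667.
p = a·p₁ + b·p₂ ≈ (0.216, 0.391, -0.895); φ = arcsin(p_z) ≈ -63.48°, λ = atan2(p_y, p_x) ≈ 61.07°.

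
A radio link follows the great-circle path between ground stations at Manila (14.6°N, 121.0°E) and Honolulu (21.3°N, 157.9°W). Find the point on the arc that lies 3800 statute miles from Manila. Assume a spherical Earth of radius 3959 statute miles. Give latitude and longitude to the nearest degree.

≈ 24°N, 179°E

Write both endpoints as unit vectors p₁, p₂ with components (cos φ cos λ, cos φ sin λ, sin φ).
The central angle between the endpoints is δ = arccos(p₁·p₂) ≈ 1.338 rad (76.6°). The total great-circle distance is δ·R ≈ 1.338 × 3959 ≈ 5296 mi, so the target fraction is f = 3800/5296 ≈ 0.718.
Interpolate at f ≈ 0.718 with slerp weights a = sin((1−f)δ)/sin δ ≈ 0.379, b = sin(fδ)/sin δ ≈ 0.842.
p = a·p₁ + b·p₂ ≈ (-0.916, 0.019, 0.401); φ = arcsin(p_z) ≈ 23.66°, λ = atan2(p_y, p_x) ≈ 178.79°.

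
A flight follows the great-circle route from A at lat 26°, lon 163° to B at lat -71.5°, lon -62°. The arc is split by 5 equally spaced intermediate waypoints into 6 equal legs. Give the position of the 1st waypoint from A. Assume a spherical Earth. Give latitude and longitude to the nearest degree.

Convert each endpoint to a unit vector on the sphere (x = cos φ cos λ, y = cos φ sin λ, z = sin φ).
The central angle between the endpoints is δ = arccos(p₁·p₂) ≈ 2.236 rad (128.1°).
Interpolate at f = 1/6 with slerp weights a = sin((1−f)δ)/sin δ ≈ 1.217, b = sin(fδ)/sin δ ≈ 0.463.
p = a·p₁ + b·p₂ ≈ (-0.977, 0.190, 0.095); φ = arcsin(p_z) ≈ 5.43°, λ = atan2(p_y, p_x) ≈ 168.99°.

≈ lat 5°, lon 169°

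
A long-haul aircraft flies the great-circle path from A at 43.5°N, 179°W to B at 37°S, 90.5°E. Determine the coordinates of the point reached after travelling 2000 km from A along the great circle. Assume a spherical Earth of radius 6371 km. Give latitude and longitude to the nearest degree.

≈ 33°N, 162°E

The haversine formula gives a central angle δ ≈ 2.003 rad (114.8°) between the endpoints. The total great-circle distance is δ·R ≈ 2.003 × 6371 ≈ 12764 km, so the target fraction is f = 2000/12764 ≈ 0.157.
Interpolate at f ≈ 0.157 with slerp weights a = sin((1−f)δ)/sin δ ≈ 1.094, b = sin(fδ)/sin δ ≈ 0.340.
p = a·p₁ + b·p₂ ≈ (-0.796, 0.258, 0.548); φ = arcsin(p_z) ≈ 33.24°, λ = atan2(p_y, p_x) ≈ 162.05°.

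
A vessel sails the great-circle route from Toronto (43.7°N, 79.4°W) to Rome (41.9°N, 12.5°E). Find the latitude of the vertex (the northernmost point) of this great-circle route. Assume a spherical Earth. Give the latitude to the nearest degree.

The great circle lies in the plane with unit normal n̂ = (p₁ × p₂)/|p₁ × p₂|.
Here n̂_z ≈ +0.600; the vertex latitude is φ_max = arccos|n̂_z| ≈ 53.1°.

≈ 53°N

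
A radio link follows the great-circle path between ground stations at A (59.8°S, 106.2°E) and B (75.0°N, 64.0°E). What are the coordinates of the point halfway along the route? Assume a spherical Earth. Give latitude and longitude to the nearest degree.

≈ (8°N, 92°E)

Write both endpoints as unit vectors p₁, p₂ with components (cos φ cos λ, cos φ sin λ, sin φ).
The central angle between the endpoints is δ = arccos(p₁·p₂) ≈ 2.401 rad (137.6°).
Interpolate at f = 1/2 with slerp weights a = sin((1−f)δ)/sin δ ≈ 1.382, b = sin(fδ)/sin δ ≈ 1.382.
p = a·p₁ + b·p₂ ≈ (-0.037, 0.989, 0.141); φ = arcsin(p_z) ≈ 8.08°, λ = atan2(p_y, p_x) ≈ 92.15°.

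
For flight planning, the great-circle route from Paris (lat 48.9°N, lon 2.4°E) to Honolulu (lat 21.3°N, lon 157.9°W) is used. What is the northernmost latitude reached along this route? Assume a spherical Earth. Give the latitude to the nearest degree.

The great circle lies in the plane with unit normal n̂ = (p₁ × p₂)/|p₁ × p₂|.
Here n̂_z ≈ -0.217; the vertex latitude is φ_max = arccos|n̂_z| ≈ 77.5°.

≈ 77°N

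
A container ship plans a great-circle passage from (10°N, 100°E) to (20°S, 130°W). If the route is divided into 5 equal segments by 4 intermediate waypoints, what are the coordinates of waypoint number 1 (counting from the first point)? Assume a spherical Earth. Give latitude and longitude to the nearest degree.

≈ (1°N, 125°E)

Convert each endpoint to a unit vector on the sphere (x = cos φ cos λ, y = cos φ sin λ, z = sin φ).
The central angle between the endpoints is δ = arccos(p₁·p₂) ≈ 2.284 rad (130.9°).
Interpolate at f = 1/5 with slerp weights a = sin((1−f)δ)/sin δ ≈ 1.279, b = sin(fδ)/sin δ ≈ 0.583.
p = a·p₁ + b·p₂ ≈ (-0.571, 0.821, 0.023); φ = arcsin(p_z) ≈ 1.30°, λ = atan2(p_y, p_x) ≈ 124.83°.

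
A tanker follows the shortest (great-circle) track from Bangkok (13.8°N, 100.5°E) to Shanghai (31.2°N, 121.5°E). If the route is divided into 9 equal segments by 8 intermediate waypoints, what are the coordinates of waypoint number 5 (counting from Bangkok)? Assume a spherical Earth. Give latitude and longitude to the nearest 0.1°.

Convert each endpoint to a unit vector on the sphere (x = cos φ cos λ, y = cos φ sin λ, z = sin φ).
The central angle between the endpoints is δ = arccos(p₁·p₂) ≈ 0.453 rad (26.0°).
Interpolate at f = 5/9 with slerp weights a = sin((1−f)δ)/sin δ ≈ 0.457, b = sin(fδ)/sin δ ≈ 0.569.
p = a·p₁ + b·p₂ ≈ (-0.335, 0.851, 0.404); φ = arcsin(p_z) ≈ 23.81°, λ = atan2(p_y, p_x) ≈ 111.49°.

≈ 23.8°N, 111.5°E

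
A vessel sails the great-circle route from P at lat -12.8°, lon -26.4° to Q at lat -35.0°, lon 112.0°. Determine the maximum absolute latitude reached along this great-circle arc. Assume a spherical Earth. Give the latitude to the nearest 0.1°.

≈ -53.1°

The great circle lies in the plane with unit normal n̂ = (p₁ × p₂)/|p₁ × p₂|.
Here n̂_z ≈ +0.601; the vertex latitude is φ_max = arccos|n̂_z| ≈ 53.1°.
Check via Clairaut: cos φ_max = |cos φ₁| · sin C = cos(12.8°)·sin(142.0°) ≈ 0.601, again giving ≈ 53.1°.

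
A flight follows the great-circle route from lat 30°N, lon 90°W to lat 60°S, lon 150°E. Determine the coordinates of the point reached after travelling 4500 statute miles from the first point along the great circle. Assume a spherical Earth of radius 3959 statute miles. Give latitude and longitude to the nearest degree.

Convert each endpoint to a unit vector on the sphere (x = cos φ cos λ, y = cos φ sin λ, z = sin φ).
The central angle between the endpoints is δ = arccos(p₁·p₂) ≈ 2.278 rad (130.5°). The total great-circle distance is δ·R ≈ 2.278 × 3959 ≈ 9018 mi, so the target fraction is f = 4500/9018 ≈ 0.499.
Interpolate at f ≈ 0.499 with slerp weights a = sin((1−f)δ)/sin δ ≈ 1.196, b = sin(fδ)/sin δ ≈ 1.193.
p = a·p₁ + b·p₂ ≈ (-0.517, -0.737, -0.436); φ = arcsin(p_z) ≈ -25.82°, λ = atan2(p_y, p_x) ≈ -125.03°.

≈ lat 26°S, lon 125°W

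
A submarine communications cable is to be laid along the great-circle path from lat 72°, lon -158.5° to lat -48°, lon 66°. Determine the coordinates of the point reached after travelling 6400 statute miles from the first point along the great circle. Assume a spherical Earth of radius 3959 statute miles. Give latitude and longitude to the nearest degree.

Write both endpoints as unit vectors p₁, p₂ with components (cos φ cos λ, cos φ sin λ, sin φ).
The central angle between the endpoints is δ = arccos(p₁·p₂) ≈ 2.595 rad (148.7°). The total great-circle distance is δ·R ≈ 2.595 × 3959 ≈ 10273 mi, so the target fraction is f = 6400/10273 ≈ 0.623.
Interpolate at f ≈ 0.623 with slerp weights a = sin((1−f)δ)/sin δ ≈ 1.596, b = sin(fδ)/sin δ ≈ 1.922.
p = a·p₁ + b·p₂ ≈ (0.064, 0.994, 0.090); φ = arcsin(p_z) ≈ 5.14°, λ = atan2(p_y, p_x) ≈ 86.31°.

≈ lat 5°, lon 86°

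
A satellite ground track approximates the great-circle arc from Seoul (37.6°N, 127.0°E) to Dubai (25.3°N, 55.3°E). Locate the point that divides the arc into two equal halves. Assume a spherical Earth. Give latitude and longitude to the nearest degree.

≈ 37°N, 88°E

Write both endpoints as unit vectors p₁, p₂ with components (cos φ cos λ, cos φ sin λ, sin φ).
The central angle between the endpoints is δ = arccos(p₁·p₂) ≈ 1.064 rad (60.9°).
Interpolate at f = 1/2 with slerp weights a = sin((1−f)δ)/sin δ ≈ 0.580, b = sin(fδ)/sin δ ≈ 0.580.
p = a·p₁ + b·p₂ ≈ (0.022, 0.798, 0.602); φ = arcsin(p_z) ≈ 37.01°, λ = atan2(p_y, p_x) ≈ 88.42°.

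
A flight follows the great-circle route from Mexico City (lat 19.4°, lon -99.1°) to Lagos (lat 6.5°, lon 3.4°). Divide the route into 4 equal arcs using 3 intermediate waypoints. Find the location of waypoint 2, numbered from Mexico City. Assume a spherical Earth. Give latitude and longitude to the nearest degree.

≈ lat 20°, lon -46°

Write both endpoints as unit vectors p₁, p₂ with components (cos φ cos λ, cos φ sin λ, sin φ).
The central angle between the endpoints is δ = arccos(p₁·p₂) ≈ 1.737 rad (99.5°).
Interpolate at f = 2/4 with slerp weights a = sin((1−f)δ)/sin δ ≈ 0.774, b = sin(fδ)/sin δ ≈ 0.774.
p = a·p₁ + b·p₂ ≈ (0.652, -0.675, 0.345); φ = arcsin(p_z) ≈ 20.16°, λ = atan2(p_y, p_x) ≈ -45.99°.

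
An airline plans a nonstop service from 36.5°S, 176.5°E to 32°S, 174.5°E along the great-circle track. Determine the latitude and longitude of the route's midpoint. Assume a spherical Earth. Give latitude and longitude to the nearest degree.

The haversine formula gives a central angle δ ≈ 0.084 rad (4.8°) between the endpoints.
Interpolate at f = 1/2 with slerp weights a = sin((1−f)δ)/sin δ ≈ 0.500, b = sin(fδ)/sin δ ≈ 0.500.
p = a·p₁ + b·p₂ ≈ (-0.824, 0.065, -0.563); φ = arcsin(p_z) ≈ -34.25°, λ = atan2(p_y, p_x) ≈ 175.47°.

≈ 34°S, 175°E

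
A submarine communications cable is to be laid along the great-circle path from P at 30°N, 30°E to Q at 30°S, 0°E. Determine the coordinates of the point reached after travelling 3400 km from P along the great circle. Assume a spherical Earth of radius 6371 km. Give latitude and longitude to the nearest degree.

≈ 2°N, 16°E

Write both endpoints as unit vectors p₁, p₂ with components (cos φ cos λ, cos φ sin λ, sin φ).
The central angle between the endpoints is δ = arccos(p₁·p₂) ≈ 1.160 rad (66.5°). The total great-circle distance is δ·R ≈ 1.160 × 6371 ≈ 7389 km, so the target fraction is f = 3400/7389 ≈ 0.460.
Interpolate at f ≈ 0.460 with slerp weights a = sin((1−f)δ)/sin δ ≈ 0.639, b = sin(fδ)/sin δ ≈ 0.555.
p = a·p₁ + b·p₂ ≈ (0.960, 0.277, 0.042); φ = arcsin(p_z) ≈ 2.42°, λ = atan2(p_y, p_x) ≈ 16.08°.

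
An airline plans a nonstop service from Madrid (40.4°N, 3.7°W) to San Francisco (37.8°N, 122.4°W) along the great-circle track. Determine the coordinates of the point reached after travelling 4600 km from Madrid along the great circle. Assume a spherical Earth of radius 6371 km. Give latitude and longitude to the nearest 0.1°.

≈ (57.9°N, 63.8°W)

Write both endpoints as unit vectors p₁, p₂ with components (cos φ cos λ, cos φ sin λ, sin φ).
The central angle between the endpoints is δ = arccos(p₁·p₂) ≈ 1.462 rad (83.8°). The total great-circle distance is δ·R ≈ 1.462 × 6371 ≈ 9316 km, so the target fraction is f = 4600/9316 ≈ 0.494.
Interpolate at f ≈ 0.494 with slerp weights a = sin((1−f)δ)/sin δ ≈ 0.678, b = sin(fδ)/sin δ ≈ 0.665.
p = a·p₁ + b·p₂ ≈ (0.234, -0.477, 0.847); φ = arcsin(p_z) ≈ 57.91°, λ = atan2(p_y, p_x) ≈ -63.85°.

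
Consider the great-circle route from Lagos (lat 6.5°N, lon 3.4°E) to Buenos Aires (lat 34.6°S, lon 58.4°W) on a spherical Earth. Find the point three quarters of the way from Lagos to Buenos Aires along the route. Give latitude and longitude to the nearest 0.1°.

≈ lat 26.4°S, lon 40.0°W

The haversine formula gives a central angle δ ≈ 1.243 rad (71.2°) between the endpoints.
Interpolate at f = 3/4 with slerp weights a = sin((1−f)δ)/sin δ ≈ 0.323, b = sin(fδ)/sin δ ≈ 0.848.
p = a·p₁ + b·p₂ ≈ (0.686, -0.576, -0.445); φ = arcsin(p_z) ≈ -26.42°, λ = atan2(p_y, p_x) ≈ -39.99°.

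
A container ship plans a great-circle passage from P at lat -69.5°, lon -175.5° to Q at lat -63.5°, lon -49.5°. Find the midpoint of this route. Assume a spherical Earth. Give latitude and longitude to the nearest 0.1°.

Convert each endpoint to a unit vector on the sphere (x = cos φ cos λ, y = cos φ sin λ, z = sin φ).
The central angle between the endpoints is δ = arccos(p₁·p₂) ≈ 0.728 rad (41.7°).
Interpolate at f = 1/2 with slerp weights a = sin((1−f)δ)/sin δ ≈ 0.535, b = sin(fδ)/sin δ ≈ 0.535.
p = a·p₁ + b·p₂ ≈ (-0.032, -0.196, -0.980); φ = arcsin(p_z) ≈ -78.53°, λ = atan2(p_y, p_x) ≈ -99.19°.

≈ lat -78.5°, lon -99.2°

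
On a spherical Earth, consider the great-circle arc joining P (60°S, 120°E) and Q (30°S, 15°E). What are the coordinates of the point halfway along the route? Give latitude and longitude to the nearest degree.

Write both endpoints as unit vectors p₁, p₂ with components (cos φ cos λ, cos φ sin λ, sin φ).
The central angle between the endpoints is δ = arccos(p₁·p₂) ≈ 1.244 rad (71.3°).
Interpolate at f = 1/2 with slerp weights a = sin((1−f)δ)/sin δ ≈ 0.615, b = sin(fδ)/sin δ ≈ 0.615.
p = a·p₁ + b·p₂ ≈ (0.361, 0.404, -0.840); φ = arcsin(p_z) ≈ -57.19°, λ = atan2(p_y, p_x) ≈ 48.25°.

≈ (57°S, 48°E)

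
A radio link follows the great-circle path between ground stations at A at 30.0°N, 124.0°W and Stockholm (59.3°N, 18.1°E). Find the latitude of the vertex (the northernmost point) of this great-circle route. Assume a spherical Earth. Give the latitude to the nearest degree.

The great circle lies in the plane with unit normal n̂ = (p₁ × p₂)/|p₁ × p₂|.
Here n̂_z ≈ +0.272; the vertex latitude is φ_max = arccos|n̂_z| ≈ 74.2°.
Check via Clairaut: cos φ_max = |cos φ₁| · sin C = cos(30.0°)·sin(18.3°) ≈ 0.272, again giving ≈ 74.2°.

≈ 74°N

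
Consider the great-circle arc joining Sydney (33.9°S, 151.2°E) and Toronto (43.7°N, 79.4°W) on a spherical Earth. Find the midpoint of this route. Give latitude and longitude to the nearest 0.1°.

Convert each endpoint to a unit vector on the sphere (x = cos φ cos λ, y = cos φ sin λ, z = sin φ).
The central angle between the endpoints is δ = arccos(p₁·p₂) ≈ 2.444 rad (140.0°).
Interpolate at f = 1/2 with slerp weights a = sin((1−f)δ)/sin δ ≈ 1.462, b = sin(fδ)/sin δ ≈ 1.462.
p = a·p₁ + b·p₂ ≈ (-0.869, -0.454, 0.195); φ = arcsin(p_z) ≈ 11.23°, λ = atan2(p_y, p_x) ≈ -152.40°.

≈ 11.2°N, 152.4°W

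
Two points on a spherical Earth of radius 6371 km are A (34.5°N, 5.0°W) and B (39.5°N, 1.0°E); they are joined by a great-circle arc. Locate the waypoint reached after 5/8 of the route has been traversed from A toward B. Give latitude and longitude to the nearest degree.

Write both endpoints as unit vectors p₁, p₂ with components (cos φ cos λ, cos φ sin λ, sin φ).
The central angle between the endpoints is δ = arccos(p₁·p₂) ≈ 0.121 rad (6.9°).
Interpolate at f = 5/8 with slerp weights a = sin((1−f)δ)/sin δ ≈ 0.376, b = sin(fδ)/sin δ ≈ 0.626.
p = a·p₁ + b·p₂ ≈ (0.791, -0.019, 0.611); φ = arcsin(p_z) ≈ 37.66°, λ = atan2(p_y, p_x) ≈ -1.34°.

≈ (38°N, 1°W)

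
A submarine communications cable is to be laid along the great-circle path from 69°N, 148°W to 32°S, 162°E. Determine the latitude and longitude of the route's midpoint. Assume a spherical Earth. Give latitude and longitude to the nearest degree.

≈ 20°N, 176°E

Convert each endpoint to a unit vector on the sphere (x = cos φ cos λ, y = cos φ sin λ, z = sin φ).
The central angle between the endpoints is δ = arccos(p₁·p₂) ≈ 1.875 rad (107.4°).
Interpolate at f = 1/2 with slerp weights a = sin((1−f)δ)/sin δ ≈ 0.845, b = sin(fδ)/sin δ ≈ 0.845.
p = a·p₁ + b·p₂ ≈ (-0.938, 0.061, 0.341); φ = arcsin(p_z) ≈ 19.94°, λ = atan2(p_y, p_x) ≈ 176.28°.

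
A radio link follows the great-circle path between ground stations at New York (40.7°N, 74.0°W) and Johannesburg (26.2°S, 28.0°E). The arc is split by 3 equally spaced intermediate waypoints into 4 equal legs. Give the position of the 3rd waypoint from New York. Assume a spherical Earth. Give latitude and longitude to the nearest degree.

≈ 8°S, 4°E

From cos δ = sin φ₁ sin φ₂ + cos φ₁ cos φ₂ cos Δλ, the central angle is δ ≈ 2.015 rad (115.4°).
Interpolate at f = 3/4 with slerp weights a = sin((1−f)δ)/sin δ ≈ 0.534, b = sin(fδ)/sin δ ≈ 1.105.
p = a·p₁ + b·p₂ ≈ (0.987, 0.076, -0.140); φ = arcsin(p_z) ≈ -8.02°, λ = atan2(p_y, p_x) ≈ 4.41°.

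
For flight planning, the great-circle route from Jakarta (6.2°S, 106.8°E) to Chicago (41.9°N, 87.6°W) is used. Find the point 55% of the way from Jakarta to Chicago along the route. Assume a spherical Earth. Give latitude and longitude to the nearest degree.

≈ 65°N, 151°E

The haversine formula gives a central angle δ ≈ 2.480 rad (142.1°) between the endpoints.
Interpolate at f = 0.55 with slerp weights a = sin((1−f)δ)/sin δ ≈ 1.462, b = sin(fδ)/sin δ ≈ 1.592.
p = a·p₁ + b·p₂ ≈ (-0.370, 0.207, 0.906); φ = arcsin(p_z) ≈ 64.90°, λ = atan2(p_y, p_x) ≈ 150.81°.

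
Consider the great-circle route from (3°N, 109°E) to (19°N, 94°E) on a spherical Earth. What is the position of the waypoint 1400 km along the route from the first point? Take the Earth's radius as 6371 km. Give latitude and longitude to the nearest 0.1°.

≈ (12.4°N, 100.5°E)

Write both endpoints as unit vectors p₁, p₂ with components (cos φ cos λ, cos φ sin λ, sin φ).
The central angle between the endpoints is δ = arccos(p₁·p₂) ≈ 0.379 rad (21.7°). The total great-circle distance is δ·R ≈ 0.379 × 6371 ≈ 2414 km, so the target fraction is f = 1400/2414 ≈ 0.580.
Interpolate at f ≈ 0.580 with slerp weights a = sin((1−f)δ)/sin δ ≈ 0.428, b = sin(fδ)/sin δ ≈ 0.589.
p = a·p₁ + b·p₂ ≈ (-0.178, 0.960, 0.214); φ = arcsin(p_z) ≈ 12.37°, λ = atan2(p_y, p_x) ≈ 100.51°.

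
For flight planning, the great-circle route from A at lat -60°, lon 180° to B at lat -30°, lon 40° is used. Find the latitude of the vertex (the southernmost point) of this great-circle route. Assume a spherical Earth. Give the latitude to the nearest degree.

The great circle lies in the plane with unit normal n̂ = (p₁ × p₂)/|p₁ × p₂|.
Here n̂_z ≈ -0.280; the vertex latitude is φ_max = arccos|n̂_z| ≈ 73.8°.
Check via Clairaut: cos φ_max = |cos φ₁| · sin C = cos(60.0°)·sin(146.0°) ≈ 0.280, again giving ≈ 73.8°.

≈ -74°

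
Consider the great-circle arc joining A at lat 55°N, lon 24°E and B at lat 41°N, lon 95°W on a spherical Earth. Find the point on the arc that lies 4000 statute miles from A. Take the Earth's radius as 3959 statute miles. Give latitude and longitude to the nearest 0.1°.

Convert each endpoint to a unit vector on the sphere (x = cos φ cos λ, y = cos φ sin λ, z = sin φ).
The central angle between the endpoints is δ = arccos(p₁·p₂) ≈ 1.237 rad (70.9°). The total great-circle distance is δ·R ≈ 1.237 × 3959 ≈ 4898 mi, so the target fraction is f = 4000/4898 ≈ 0.817.
Interpolate at f ≈ 0.817 with slerp weights a = sin((1−f)δ)/sin δ ≈ 0.238, b = sin(fδ)/sin δ ≈ 0.896.
p = a·p₁ + b·p₂ ≈ (0.066, -0.618, 0.783); φ = arcsin(p_z) ≈ 51.54°, λ = atan2(p_y, p_x) ≈ -83.94°.

≈ lat 51.5°N, lon 83.9°W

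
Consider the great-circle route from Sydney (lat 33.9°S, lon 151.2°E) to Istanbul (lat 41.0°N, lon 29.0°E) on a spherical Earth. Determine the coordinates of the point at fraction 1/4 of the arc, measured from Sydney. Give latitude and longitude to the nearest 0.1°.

Convert each endpoint to a unit vector on the sphere (x = cos φ cos λ, y = cos φ sin λ, z = sin φ).
The central angle between the endpoints is δ = arccos(p₁·p₂) ≈ 2.346 rad (134.4°).
Interpolate at f = 1/4 with slerp weights a = sin((1−f)δ)/sin δ ≈ 1.375, b = sin(fδ)/sin δ ≈ 0.775.
p = a·p₁ + b·p₂ ≈ (-0.489, 0.833, -0.259); φ = arcsin(p_z) ≈ -14.99°, λ = atan2(p_y, p_x) ≈ 120.39°.

≈ lat 15.0°S, lon 120.4°E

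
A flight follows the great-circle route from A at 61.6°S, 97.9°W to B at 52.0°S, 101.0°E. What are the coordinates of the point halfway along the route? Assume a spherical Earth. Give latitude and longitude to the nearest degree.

≈ 82°S, 144°E

Write both endpoints as unit vectors p₁, p₂ with components (cos φ cos λ, cos φ sin λ, sin φ).
The central angle between the endpoints is δ = arccos(p₁·p₂) ≈ 1.142 rad (65.4°).
Interpolate at f = 1/2 with slerp weights a = sin((1−f)δ)/sin δ ≈ 0.594, b = sin(fδ)/sin δ ≈ 0.594.
p = a·p₁ + b·p₂ ≈ (-0.109, 0.079, -0.991); φ = arcsin(p_z) ≈ -82.27°, λ = atan2(p_y, p_x) ≈ 143.92°.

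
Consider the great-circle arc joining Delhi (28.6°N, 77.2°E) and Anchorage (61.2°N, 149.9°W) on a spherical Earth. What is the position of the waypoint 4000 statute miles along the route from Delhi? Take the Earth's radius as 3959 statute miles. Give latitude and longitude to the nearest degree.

≈ 72°N, 151°E

From cos δ = sin φ₁ sin φ₂ + cos φ₁ cos φ₂ cos Δλ, the central angle is δ ≈ 1.439 rad (82.4°). The total great-circle distance is δ·R ≈ 1.439 × 3959 ≈ 5696 mi, so the target fraction is f = 4000/5696 ≈ 0.702.
Interpolate at f ≈ 0.702 with slerp weights a = sin((1−f)δ)/sin δ ≈ 0.419, b = sin(fδ)/sin δ ≈ 0.854.
p = a·p₁ + b·p₂ ≈ (-0.275, 0.152, 0.949); φ = arcsin(p_z) ≈ 71.70°, λ = atan2(p_y, p_x) ≈ 150.97°.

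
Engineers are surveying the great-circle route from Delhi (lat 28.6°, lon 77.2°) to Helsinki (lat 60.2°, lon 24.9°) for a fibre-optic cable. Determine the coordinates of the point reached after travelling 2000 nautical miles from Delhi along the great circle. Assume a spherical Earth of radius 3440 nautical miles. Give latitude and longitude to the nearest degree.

The haversine formula gives a central angle δ ≈ 0.820 rad (47.0°) between the endpoints. The total great-circle distance is δ·R ≈ 0.820 × 3440 ≈ 2821 nmi, so the target fraction is f = 2000/2821 ≈ 0.709.
Interpolate at f ≈ 0.709 with slerp weights a = sin((1−f)δ)/sin δ ≈ 0.323, b = sin(fδ)/sin δ ≈ 0.751.
p = a·p₁ + b·p₂ ≈ (0.401, 0.434, 0.807); φ = arcsin(p_z) ≈ 53.76°, λ = atan2(p_y, p_x) ≈ 47.22°.

≈ lat 54°, lon 47°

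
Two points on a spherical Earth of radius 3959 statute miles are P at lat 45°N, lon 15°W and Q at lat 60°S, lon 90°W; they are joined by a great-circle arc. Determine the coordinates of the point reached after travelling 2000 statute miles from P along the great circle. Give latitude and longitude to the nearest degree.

≈ lat 20°N, lon 32°W

Convert each endpoint to a unit vector on the sphere (x = cos φ cos λ, y = cos φ sin λ, z = sin φ).
The central angle between the endpoints is δ = arccos(p₁·p₂) ≈ 2.119 rad (121.4°). The total great-circle distance is δ·R ≈ 2.119 × 3959 ≈ 8388 mi, so the target fraction is f = 2000/8388 ≈ 0.238.
Interpolate at f ≈ 0.238 with slerp weights a = sin((1−f)δ)/sin δ ≈ 1.170, b = sin(fδ)/sin δ ≈ 0.567.
p = a·p₁ + b·p₂ ≈ (0.799, -0.498, 0.337); φ = arcsin(p_z) ≈ 19.67°, λ = atan2(p_y, p_x) ≈ -31.90°.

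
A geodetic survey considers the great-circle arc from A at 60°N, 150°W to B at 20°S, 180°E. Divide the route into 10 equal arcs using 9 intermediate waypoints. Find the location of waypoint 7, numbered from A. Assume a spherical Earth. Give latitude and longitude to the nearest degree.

Convert each endpoint to a unit vector on the sphere (x = cos φ cos λ, y = cos φ sin λ, z = sin φ).
The central angle between the endpoints is δ = arccos(p₁·p₂) ≈ 1.460 rad (83.6°).
Interpolate at f = 7/10 with slerp weights a = sin((1−f)δ)/sin δ ≈ 0.427, b = sin(fδ)/sin δ ≈ 0.858.
p = a·p₁ + b·p₂ ≈ (-0.991, -0.107, 0.076); φ = arcsin(p_z) ≈ 4.36°, λ = atan2(p_y, p_x) ≈ -173.86°.

≈ 4°N, 174°W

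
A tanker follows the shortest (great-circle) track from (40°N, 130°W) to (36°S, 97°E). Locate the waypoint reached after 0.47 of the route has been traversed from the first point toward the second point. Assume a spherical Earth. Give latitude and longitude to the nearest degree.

The haversine formula gives a central angle δ ≈ 2.499 rad (143.2°) between the endpoints.
Interpolate at f = 0.47 with slerp weights a = sin((1−f)δ)/sin δ ≈ 1.618, b = sin(fδ)/sin δ ≈ 1.539.
p = a·p₁ + b·p₂ ≈ (-0.949, 0.286, 0.135); φ = arcsin(p_z) ≈ 7.78°, λ = atan2(p_y, p_x) ≈ 163.20°.

≈ (8°N, 163°E)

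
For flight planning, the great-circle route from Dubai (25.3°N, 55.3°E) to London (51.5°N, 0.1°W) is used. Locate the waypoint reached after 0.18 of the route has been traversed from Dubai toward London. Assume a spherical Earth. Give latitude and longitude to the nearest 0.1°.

≈ (31.6°N, 48.3°E)

Convert each endpoint to a unit vector on the sphere (x = cos φ cos λ, y = cos φ sin λ, z = sin φ).
The central angle between the endpoints is δ = arccos(p₁·p₂) ≈ 0.858 rad (49.2°).
Interpolate at f = 0.18 with slerp weights a = sin((1−f)δ)/sin δ ≈ 0.855, b = sin(fδ)/sin δ ≈ 0.203.
p = a·p₁ + b·p₂ ≈ (0.567, 0.635, 0.525); φ = arcsin(p_z) ≈ 31.64°, λ = atan2(p_y, p_x) ≈ 48.27°.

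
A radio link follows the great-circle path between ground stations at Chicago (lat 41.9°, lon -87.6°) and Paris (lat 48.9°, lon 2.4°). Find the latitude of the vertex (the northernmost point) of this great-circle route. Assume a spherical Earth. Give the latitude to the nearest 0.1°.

The great circle lies in the plane with unit normal n̂ = (p₁ × p₂)/|p₁ × p₂|.
Here n̂_z ≈ +0.566; the vertex latitude is φ_max = arccos|n̂_z| ≈ 55.5°.
Check via Clairaut: cos φ_max = |cos φ₁| · sin C = cos(41.9°)·sin(49.5°) ≈ 0.566, again giving ≈ 55.5°.

≈ 55.5°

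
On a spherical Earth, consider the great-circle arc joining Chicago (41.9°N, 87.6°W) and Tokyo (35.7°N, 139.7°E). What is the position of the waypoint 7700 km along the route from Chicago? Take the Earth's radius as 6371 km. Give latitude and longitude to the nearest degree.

Write both endpoints as unit vectors p₁, p₂ with components (cos φ cos λ, cos φ sin λ, sin φ).
The central angle between the endpoints is δ = arccos(p₁·p₂) ≈ 1.591 rad (91.2°). The total great-circle distance is δ·R ≈ 1.591 × 6371 ≈ 10136 km, so the target fraction is f = 7700/10136 ≈ 0.760.
Interpolate at f ≈ 0.760 with slerp weights a = sin((1−f)δ)/sin δ ≈ 0.373, b = sin(fδ)/sin δ ≈ 0.935.
p = a·p₁ + b·p₂ ≈ (-0.568, 0.214, 0.795); φ = arcsin(p_z) ≈ 52.66°, λ = atan2(p_y, p_x) ≈ 159.37°.

≈ (53°N, 159°E)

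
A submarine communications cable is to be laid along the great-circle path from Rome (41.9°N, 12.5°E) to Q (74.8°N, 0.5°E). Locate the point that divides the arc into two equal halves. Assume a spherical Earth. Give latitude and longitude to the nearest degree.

≈ (58°N, 9°E)

Convert each endpoint to a unit vector on the sphere (x = cos φ cos λ, y = cos φ sin λ, z = sin φ).
The central angle between the endpoints is δ = arccos(p₁·p₂) ≈ 0.582 rad (33.3°).
Interpolate at f = 1/2 with slerp weights a = sin((1−f)δ)/sin δ ≈ 0.522, b = sin(fδ)/sin δ ≈ 0.522.
p = a·p₁ + b·p₂ ≈ (0.516, 0.085, 0.852); φ = arcsin(p_z) ≈ 58.46°, λ = atan2(p_y, p_x) ≈ 9.38°.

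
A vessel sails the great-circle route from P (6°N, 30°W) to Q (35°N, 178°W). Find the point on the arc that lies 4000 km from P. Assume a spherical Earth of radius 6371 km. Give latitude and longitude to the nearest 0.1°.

Convert each endpoint to a unit vector on the sphere (x = cos φ cos λ, y = cos φ sin λ, z = sin φ).
The central angle between the endpoints is δ = arccos(p₁·p₂) ≈ 2.254 rad (129.1°). The total great-circle distance is δ·R ≈ 2.254 × 6371 ≈ 14357 km, so the target fraction is f = 4000/14357 ≈ 0.279.
Interpolate at f ≈ 0.279 with slerp weights a = sin((1−f)δ)/sin δ ≈ 1.287, b = sin(fδ)/sin δ ≈ 0.757.
p = a·p₁ + b·p₂ ≈ (0.489, -0.662, 0.569); φ = arcsin(p_z) ≈ 34.67°, λ = atan2(p_y, p_x) ≈ -53.55°.

≈ (34.7°N, 53.6°W)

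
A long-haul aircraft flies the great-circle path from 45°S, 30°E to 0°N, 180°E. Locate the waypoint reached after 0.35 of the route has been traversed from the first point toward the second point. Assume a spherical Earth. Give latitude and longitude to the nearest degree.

≈ 63°S, 105°E

Write both endpoints as unit vectors p₁, p₂ with components (cos φ cos λ, cos φ sin λ, sin φ).
The central angle between the endpoints is δ = arccos(p₁·p₂) ≈ 2.230 rad (127.8°).
Interpolate at f = 0.35 with slerp weights a = sin((1−f)δ)/sin δ ≈ 1.256, b = sin(fδ)/sin δ ≈ 0.890.
p = a·p₁ + b·p₂ ≈ (-0.121, 0.444, -0.888); φ = arcsin(p_z) ≈ -62.60°, λ = atan2(p_y, p_x) ≈ 105.26°.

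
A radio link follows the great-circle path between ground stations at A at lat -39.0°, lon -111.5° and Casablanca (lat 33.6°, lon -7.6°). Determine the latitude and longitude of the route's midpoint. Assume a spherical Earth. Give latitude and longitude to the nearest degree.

≈ lat -4°, lon -57°

Write both endpoints as unit vectors p₁, p₂ with components (cos φ cos λ, cos φ sin λ, sin φ).
The central angle between the endpoints is δ = arccos(p₁·p₂) ≈ 2.099 rad (120.2°).
Interpolate at f = 1/2 with slerp weights a = sin((1−f)δ)/sin δ ≈ 1.004, b = sin(fδ)/sin δ ≈ 1.004.
p = a·p₁ + b·p₂ ≈ (0.543, -0.836, -0.076); φ = arcsin(p_z) ≈ -4.37°, λ = atan2(p_y, p_x) ≈ -57.02°.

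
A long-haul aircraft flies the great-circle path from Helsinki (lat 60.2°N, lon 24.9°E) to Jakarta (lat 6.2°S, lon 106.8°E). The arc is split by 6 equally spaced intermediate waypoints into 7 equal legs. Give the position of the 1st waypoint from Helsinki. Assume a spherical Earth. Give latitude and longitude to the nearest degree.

Convert each endpoint to a unit vector on the sphere (x = cos φ cos λ, y = cos φ sin λ, z = sin φ).
The central angle between the endpoints is δ = arccos(p₁·p₂) ≈ 1.595 rad (91.4°).
Interpolate at f = 1/7 with slerp weights a = sin((1−f)δ)/sin δ ≈ 0.980, b = sin(fδ)/sin δ ≈ 0.226.
p = a·p₁ + b·p₂ ≈ (0.377, 0.420, 0.826); φ = arcsin(p_z) ≈ 55.66°, λ = atan2(p_y, p_x) ≈ 48.11°.

≈ lat 56°N, lon 48°E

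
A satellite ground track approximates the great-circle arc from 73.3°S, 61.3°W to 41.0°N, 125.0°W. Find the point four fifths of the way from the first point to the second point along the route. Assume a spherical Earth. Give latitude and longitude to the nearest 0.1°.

Write both endpoints as unit vectors p₁, p₂ with components (cos φ cos λ, cos φ sin λ, sin φ).
The central angle between the endpoints is δ = arccos(p₁·p₂) ≈ 2.132 rad (122.2°).
Interpolate at f = 4/5 with slerp weights a = sin((1−f)δ)/sin δ ≈ 0.489, b = sin(fδ)/sin δ ≈ 1.171.
p = a·p₁ + b·p₂ ≈ (-0.439, -0.847, 0.300); φ = arcsin(p_z) ≈ 17.45°, λ = atan2(p_y, p_x) ≈ -117.42°.

≈ 17.5°N, 117.4°W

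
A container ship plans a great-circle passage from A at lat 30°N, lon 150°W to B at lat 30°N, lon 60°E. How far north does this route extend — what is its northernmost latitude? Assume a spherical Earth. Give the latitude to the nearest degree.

The great circle lies in the plane with unit normal n̂ = (p₁ × p₂)/|p₁ × p₂|.
Here n̂_z ≈ -0.409; the vertex latitude is φ_max = arccos|n̂_z| ≈ 65.9°.
Check via Clairaut: cos φ_max = |cos φ₁| · sin C = cos(30.0°)·sin(28.2°) ≈ 0.409, again giving ≈ 65.9°.

≈ 66°N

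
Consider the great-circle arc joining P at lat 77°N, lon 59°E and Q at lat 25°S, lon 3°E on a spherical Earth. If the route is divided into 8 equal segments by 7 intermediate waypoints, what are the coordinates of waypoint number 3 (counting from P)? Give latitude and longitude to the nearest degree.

The haversine formula gives a central angle δ ≈ 1.873 rad (107.3°) between the endpoints.
Interpolate at f = 3/8 with slerp weights a = sin((1−f)δ)/sin δ ≈ 0.965, b = sin(fδ)/sin δ ≈ 0.677.
p = a·p₁ + b·p₂ ≈ (0.724, 0.218, 0.654); φ = arcsin(p_z) ≈ 40.85°, λ = atan2(p_y, p_x) ≈ 16.76°.

≈ lat 41°N, lon 17°E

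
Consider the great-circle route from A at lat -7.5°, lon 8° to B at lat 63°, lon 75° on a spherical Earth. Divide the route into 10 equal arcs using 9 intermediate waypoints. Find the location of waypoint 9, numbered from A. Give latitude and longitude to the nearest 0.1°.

From cos δ = sin φ₁ sin φ₂ + cos φ₁ cos φ₂ cos Δλ, the central angle is δ ≈ 1.511 rad (86.6°).
Interpolate at f = 9/10 with slerp weights a = sin((1−f)δ)/sin δ ≈ 0.151, b = sin(fδ)/sin δ ≈ 0.980.
p = a·p₁ + b·p₂ ≈ (0.263, 0.450, 0.853); φ = arcsin(p_z) ≈ 58.56°, λ = atan2(p_y, p_x) ≈ 59.70°.

≈ lat 58.6°, lon 59.7°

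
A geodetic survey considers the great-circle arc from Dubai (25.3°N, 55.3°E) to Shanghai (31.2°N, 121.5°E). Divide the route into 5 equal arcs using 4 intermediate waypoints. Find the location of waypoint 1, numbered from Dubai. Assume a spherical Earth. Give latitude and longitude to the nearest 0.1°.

Convert each endpoint to a unit vector on the sphere (x = cos φ cos λ, y = cos φ sin λ, z = sin φ).
The central angle between the endpoints is δ = arccos(p₁·p₂) ≈ 1.008 rad (57.8°).
Interpolate at f = 1/5 with slerp weights a = sin((1−f)δ)/sin δ ≈ 0.853, b = sin(fδ)/sin δ ≈ 0.237.
p = a·p₁ + b·p₂ ≈ (0.333, 0.807, 0.487); φ = arcsin(p_z) ≈ 29.17°, λ = atan2(p_y, p_x) ≈ 67.55°.

≈ (29.2°N, 67.6°E)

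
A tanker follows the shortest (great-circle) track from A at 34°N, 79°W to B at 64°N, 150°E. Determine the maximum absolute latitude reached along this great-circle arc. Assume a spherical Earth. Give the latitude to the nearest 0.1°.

The great circle lies in the plane with unit normal n̂ = (p₁ × p₂)/|p₁ × p₂|.
Here n̂_z ≈ -0.284; the vertex latitude is φ_max = arccos|n̂_z| ≈ 73.5°.
Check via Clairaut: cos φ_max = |cos φ₁| · sin C = cos(34.0°)·sin(20.1°) ≈ 0.284, again giving ≈ 73.5°.

≈ 73.5°N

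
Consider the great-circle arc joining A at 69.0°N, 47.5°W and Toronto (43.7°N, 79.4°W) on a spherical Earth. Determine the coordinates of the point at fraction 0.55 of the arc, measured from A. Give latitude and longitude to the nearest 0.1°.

From cos δ = sin φ₁ sin φ₂ + cos φ₁ cos φ₂ cos Δλ, the central angle is δ ≈ 0.526 rad (30.1°).
Interpolate at f = 0.55 with slerp weights a = sin((1−f)δ)/sin δ ≈ 0.467, b = sin(fδ)/sin δ ≈ 0.568.
p = a·p₁ + b·p₂ ≈ (0.189, -0.527, 0.829); φ = arcsin(p_z) ≈ 55.95°, λ = atan2(p_y, p_x) ≈ -70.31°.

≈ 56.0°N, 70.3°W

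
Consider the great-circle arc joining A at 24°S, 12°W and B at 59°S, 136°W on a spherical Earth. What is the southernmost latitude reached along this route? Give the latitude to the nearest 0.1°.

≈ 67.0°S

The great circle lies in the plane with unit normal n̂ = (p₁ × p₂)/|p₁ × p₂|.
Here n̂_z ≈ -0.392; the vertex latitude is φ_max = arccos|n̂_z| ≈ 67.0°.
Check via Clairaut: cos φ_max = |cos φ₁| · sin C = cos(24.0°)·sin(154.6°) ≈ 0.392, again giving ≈ 67.0°.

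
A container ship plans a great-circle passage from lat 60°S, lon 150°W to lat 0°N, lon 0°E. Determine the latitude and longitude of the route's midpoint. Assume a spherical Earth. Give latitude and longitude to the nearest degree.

Write both endpoints as unit vectors p₁, p₂ with components (cos φ cos λ, cos φ sin λ, sin φ).
The central angle between the endpoints is δ = arccos(p₁·p₂) ≈ 2.019 rad (115.7°).
Interpolate at f = 1/2 with slerp weights a = sin((1−f)δ)/sin δ ≈ 0.939, b = sin(fδ)/sin δ ≈ 0.939.
p = a·p₁ + b·p₂ ≈ (0.532, -0.235, -0.813); φ = arcsin(p_z) ≈ -54.42°, λ = atan2(p_y, p_x) ≈ -23.79°.

≈ lat 54°S, lon 24°W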